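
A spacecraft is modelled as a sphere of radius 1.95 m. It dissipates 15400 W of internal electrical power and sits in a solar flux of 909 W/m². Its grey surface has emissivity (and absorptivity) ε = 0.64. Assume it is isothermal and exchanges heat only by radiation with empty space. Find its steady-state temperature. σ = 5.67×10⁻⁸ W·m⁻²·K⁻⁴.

T ≈ 337 K

At steady state, absorbed solar power + internal power = radiated power.
Absorbed: α·S·A_cross = 0.64·909·11.95 = 6950 W (cross-section πr²).
Total input = 6950 + 15400 = 22350 W.
Radiated: εσ·A_surf·T⁴ with A_surf = 4πr² = 47.78 m².
T⁴ = 22350/(0.64·5.67×10⁻⁸·47.78) = 1.289×10¹⁰ K⁴.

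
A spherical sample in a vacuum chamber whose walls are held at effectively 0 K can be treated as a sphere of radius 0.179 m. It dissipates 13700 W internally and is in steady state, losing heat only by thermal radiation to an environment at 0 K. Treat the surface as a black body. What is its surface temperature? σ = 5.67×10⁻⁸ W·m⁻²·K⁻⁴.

Steady state: internal power = radiated power, P = εσA T⁴.
Radiating area A = 4πr² = 0.4026 m².
T⁴ = P/(εσA) = 13700/(1.0·5.67×10⁻⁸·0.4026) = 6.001×10¹¹ K⁴.
T = (6.001×10¹¹)^(1/4).

T ≈ 880 K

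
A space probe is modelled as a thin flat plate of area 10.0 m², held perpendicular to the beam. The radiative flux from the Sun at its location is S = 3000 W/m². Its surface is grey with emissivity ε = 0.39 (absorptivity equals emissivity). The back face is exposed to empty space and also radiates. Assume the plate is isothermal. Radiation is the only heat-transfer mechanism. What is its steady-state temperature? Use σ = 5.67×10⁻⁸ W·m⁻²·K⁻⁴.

At equilibrium, absorbed power = emitted power.
Absorbing cross-section = A = 10.00 m²; emitting surface = 2A = 20.00 m² (ratio 2).
εS·A_cross = εσ·A_surf·T⁴  ⇒  T⁴ = S/(2σ)   (ε cancels).
T⁴ = 3000/(2·5.67×10⁻⁸) = 2.646×10¹⁰ K⁴.
T = (2.646×10¹⁰)^(1/4).

T ≈ 403 K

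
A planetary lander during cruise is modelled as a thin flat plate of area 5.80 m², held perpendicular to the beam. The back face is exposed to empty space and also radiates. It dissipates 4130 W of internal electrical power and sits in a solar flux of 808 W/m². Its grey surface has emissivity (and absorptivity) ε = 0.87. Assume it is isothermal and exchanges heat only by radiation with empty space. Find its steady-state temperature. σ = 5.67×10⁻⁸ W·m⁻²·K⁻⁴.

At steady state, absorbed solar power + internal power = radiated power.
Absorbed: α·S·A_cross = 0.87·808·5.800 = 4077 W (cross-section A).
Total input = 4077 + 4130 = 8207 W.
Radiated: εσ·A_surf·T⁴ with A_surf = 2A = 11.60 m².
T⁴ = 8207/(0.87·5.67×10⁻⁸·11.60) = 1.434×10¹⁰ K⁴.

T ≈ 346 K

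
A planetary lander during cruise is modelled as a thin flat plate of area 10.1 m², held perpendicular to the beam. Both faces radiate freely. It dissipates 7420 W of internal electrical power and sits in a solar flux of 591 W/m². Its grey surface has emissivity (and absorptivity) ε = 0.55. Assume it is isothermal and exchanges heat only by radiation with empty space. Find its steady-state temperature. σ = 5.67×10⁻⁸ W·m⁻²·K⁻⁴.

T ≈ 361 K

At steady state, absorbed solar power + internal power = radiated power.
Absorbed: α·S·A_cross = 0.55·591·10.10 = 3283 W (cross-section A).
Total input = 3283 + 7420 = 10700 W.
Radiated: εσ·A_surf·T⁴ with A_surf = 2A = 20.20 m².
T⁴ = 10700/(0.55·5.67×10⁻⁸·20.20) = 1.699×10¹⁰ K⁴.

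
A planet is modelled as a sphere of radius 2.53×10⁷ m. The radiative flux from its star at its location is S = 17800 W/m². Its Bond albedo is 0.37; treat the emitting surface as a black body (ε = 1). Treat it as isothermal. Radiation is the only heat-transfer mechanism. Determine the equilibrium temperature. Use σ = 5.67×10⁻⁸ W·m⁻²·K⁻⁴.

At equilibrium, absorbed power = emitted power.
Absorbing cross-section = πr² = 2.011×10¹⁵ m²; emitting surface = 4πr² = 8.044×10¹⁵ m² (ratio 4).
(1−a)S·A_cross = εσ·A_surf·T⁴  ⇒  T⁴ = (1−a)S/(4σ).
T⁴ = 0.630·17800/(4·5.67×10⁻⁸) = 4.944×10¹⁰ K⁴.
T = (4.944×10¹⁰)^(1/4).

T ≈ 472 K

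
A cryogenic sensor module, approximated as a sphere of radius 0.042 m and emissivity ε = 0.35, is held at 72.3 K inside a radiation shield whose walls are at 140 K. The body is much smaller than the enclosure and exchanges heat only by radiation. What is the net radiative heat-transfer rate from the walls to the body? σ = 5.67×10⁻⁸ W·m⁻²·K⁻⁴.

For a small grey body in a large enclosure: P_net = εσA(T_body⁴ − T_wall⁴).
A = 4πr² = 0.02217 m²; T_body⁴ − T_wall⁴ = 2.732×10⁷ − 3.842×10⁸ = -3.568×10⁸ K⁴.
|P_net| = 0.35·5.67×10⁻⁸·0.02217·3.568×10⁸.

P_net ≈ 0.157 W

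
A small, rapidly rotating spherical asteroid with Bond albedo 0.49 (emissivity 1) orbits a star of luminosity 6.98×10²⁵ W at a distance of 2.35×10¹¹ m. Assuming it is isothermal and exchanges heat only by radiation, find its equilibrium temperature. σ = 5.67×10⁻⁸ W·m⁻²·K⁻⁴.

T ≈ 123 K

First find the stellar flux at distance d: S = L/(4πd²) = 6.98×10²⁵/(4π·(2.35×10¹¹)²) = 100.6 W/m².
For an isothermal sphere, absorbed (1−a)S·πr² = emitted σ·4πr²·T⁴, so T⁴ = (1−a)S/(4σ).
T⁴ = 0.510·100.6/(4·5.67×10⁻⁸) = 2.262×10⁸ K⁴.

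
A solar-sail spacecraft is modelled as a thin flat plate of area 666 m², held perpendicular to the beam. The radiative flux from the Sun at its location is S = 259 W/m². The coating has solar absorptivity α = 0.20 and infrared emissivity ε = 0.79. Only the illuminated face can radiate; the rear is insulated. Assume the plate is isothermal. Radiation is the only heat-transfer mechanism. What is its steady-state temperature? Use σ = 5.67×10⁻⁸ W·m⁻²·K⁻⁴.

T ≈ 184 K

At equilibrium, absorbed power = emitted power.
Absorbing cross-section = A = 666.0 m²; emitting surface = A = 666.0 m² (ratio 1).
αS·A_cross = εσ·A_surf·T⁴  ⇒  T⁴ = αS/(ε·1σ).
T⁴ = 0.200·259/(0.79·1·5.67×10⁻⁸) = 1.156×10⁹ K⁴.
T = (1.156×10⁹)^(1/4).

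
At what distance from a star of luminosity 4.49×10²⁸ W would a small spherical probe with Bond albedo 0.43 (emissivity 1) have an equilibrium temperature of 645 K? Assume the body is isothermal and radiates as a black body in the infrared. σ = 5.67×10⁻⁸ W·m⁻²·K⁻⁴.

d ≈ 2.28×10¹¹ m

For an isothermal black-emitting sphere, (1−a)S·πr² = σ·4πr²·T⁴ ⇒ S = 4σT⁴/(1−a).
S = 4·5.67×10⁻⁸·(645)⁴/0.570 = 68870 W/m².
Flux falls as S = L/(4πd²), so d = √(L/(4πS)) = √(4.49×10²⁸/(4π·68870)).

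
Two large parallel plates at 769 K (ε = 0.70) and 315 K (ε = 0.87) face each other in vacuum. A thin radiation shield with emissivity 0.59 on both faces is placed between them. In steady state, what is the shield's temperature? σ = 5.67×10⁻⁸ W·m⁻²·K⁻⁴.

In steady state the net flux on the hot side equals that on the cold side.
σ(T₁⁴−T_s⁴)/D₁ = σ(T_s⁴−T₂⁴)/D₂, with D₁ = 1/ε₁+1/ε_s−1 = 2.123, D₂ = 1/ε_s+1/ε₂−1 = 1.844.
Solve for T_s⁴: T_s⁴ = (D₂·T₁⁴ + D₁·T₂⁴)/(D₁+D₂) = 1.678×10¹¹ K⁴.

T_s ≈ 640 K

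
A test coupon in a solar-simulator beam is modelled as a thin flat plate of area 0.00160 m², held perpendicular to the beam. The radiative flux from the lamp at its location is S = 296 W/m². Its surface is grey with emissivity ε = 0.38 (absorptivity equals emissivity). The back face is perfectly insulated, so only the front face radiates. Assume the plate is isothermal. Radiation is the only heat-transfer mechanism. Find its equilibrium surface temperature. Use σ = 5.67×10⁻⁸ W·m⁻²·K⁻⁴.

At equilibrium, absorbed power = emitted power.
Absorbing cross-section = A = 0.001600 m²; emitting surface = A = 0.001600 m² (ratio 1).
εS·A_cross = εσ·A_surf·T⁴  ⇒  T⁴ = S/(1σ)   (ε cancels).
T⁴ = 296/(1·5.67×10⁻⁸) = 5.220×10⁹ K⁴.
T = (5.220×10⁹)^(1/4).

T ≈ 269 K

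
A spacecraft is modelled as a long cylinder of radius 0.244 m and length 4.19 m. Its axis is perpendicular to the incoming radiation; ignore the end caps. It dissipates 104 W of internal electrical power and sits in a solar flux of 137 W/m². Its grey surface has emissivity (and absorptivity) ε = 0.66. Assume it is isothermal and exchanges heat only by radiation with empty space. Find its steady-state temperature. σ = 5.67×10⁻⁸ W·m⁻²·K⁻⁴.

T ≈ 186 K

At steady state, absorbed solar power + internal power = radiated power.
Absorbed: α·S·A_cross = 0.66·137·2.045 = 184.9 W (cross-section 2rL).
Total input = 184.9 + 104 = 288.9 W.
Radiated: εσ·A_surf·T⁴ with A_surf = 2πrL = 6.424 m².
T⁴ = 288.9/(0.66·5.67×10⁻⁸·6.424) = 1.202×10⁹ K⁴.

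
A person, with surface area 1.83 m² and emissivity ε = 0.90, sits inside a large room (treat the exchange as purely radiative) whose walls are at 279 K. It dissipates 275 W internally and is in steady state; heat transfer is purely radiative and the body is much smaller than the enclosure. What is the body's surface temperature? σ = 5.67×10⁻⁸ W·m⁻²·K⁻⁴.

For a small grey body in a large enclosure, net radiated power = εσA(T⁴ − T_w⁴).
Steady state: P = εσA(T⁴ − T_w⁴) with A = 1.83 m².
T⁴ = P/(εσA) + T_w⁴ = 275/(0.90·5.67×10⁻⁸·1.830) + (279)⁴
    = 2.945×10⁹ + 6.059×10⁹ = 9.004×10⁹ K⁴.

T ≈ 308 K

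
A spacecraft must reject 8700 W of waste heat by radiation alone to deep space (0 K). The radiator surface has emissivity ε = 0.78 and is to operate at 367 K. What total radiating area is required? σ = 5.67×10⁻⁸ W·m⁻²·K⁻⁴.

P = εσA T⁴ ⇒ A = P/(εσT⁴).
T⁴ = 1.814×10¹⁰ K⁴.
A = 8700/(0.78 × 5.67×10⁻⁸ × 1.814×10¹⁰).

A ≈ 10.8 m²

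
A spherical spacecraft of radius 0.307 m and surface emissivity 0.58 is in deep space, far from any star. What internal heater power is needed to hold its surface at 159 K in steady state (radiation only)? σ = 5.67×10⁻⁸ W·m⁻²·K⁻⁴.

P ≈ 24.9 W

P = εσ·4πr²·T⁴.
4πr² = 1.184 m²; T⁴ = 6.391×10⁸ K⁴.
P = 0.58·5.67×10⁻⁸·1.184·6.391×10⁸.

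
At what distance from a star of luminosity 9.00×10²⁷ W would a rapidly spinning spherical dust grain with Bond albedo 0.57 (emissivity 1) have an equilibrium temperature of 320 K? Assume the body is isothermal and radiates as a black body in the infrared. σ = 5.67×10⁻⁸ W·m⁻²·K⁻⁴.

d ≈ 3.60×10¹¹ m

For an isothermal black-emitting sphere, (1−a)S·πr² = σ·4πr²·T⁴ ⇒ S = 4σT⁴/(1−a).
S = 4·5.67×10⁻⁸·(320)⁴/0.430 = 5531 W/m².
Flux falls as S = L/(4πd²), so d = √(L/(4πS)) = √(9.00×10²⁷/(4π·5531)).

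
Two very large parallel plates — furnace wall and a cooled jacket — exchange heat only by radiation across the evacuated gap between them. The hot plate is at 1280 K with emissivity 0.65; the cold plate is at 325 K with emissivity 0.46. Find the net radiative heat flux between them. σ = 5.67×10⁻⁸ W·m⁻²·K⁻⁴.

q ≈ 55900 W/m²

For two infinite grey parallel plates, q = σ(T₁⁴ − T₂⁴)/(1/ε₁ + 1/ε₂ − 1).
T₁⁴ − T₂⁴ = 2.684×10¹² − 1.116×10¹⁰ = 2.673×10¹² K⁴.
1/ε₁ + 1/ε₂ − 1 = 1.538 + 2.174 − 1 = 2.712.
q = 5.67×10⁻⁸ × 2.673×10¹² / 2.712.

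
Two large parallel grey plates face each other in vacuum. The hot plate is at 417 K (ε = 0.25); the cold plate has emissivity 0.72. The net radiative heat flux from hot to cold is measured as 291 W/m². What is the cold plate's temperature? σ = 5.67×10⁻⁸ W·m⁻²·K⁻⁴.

T₂ ≈ 296 K

q = σ(T₁⁴ − T₂⁴)/(1/ε₁ + 1/ε₂ − 1); denominator = 4.389.
T₂⁴ = T₁⁴ − q·(1/ε₁+1/ε₂−1)/σ = 3.024×10¹⁰ − 291·4.389/5.67×10⁻⁸
    = 7.712×10⁹ K⁴.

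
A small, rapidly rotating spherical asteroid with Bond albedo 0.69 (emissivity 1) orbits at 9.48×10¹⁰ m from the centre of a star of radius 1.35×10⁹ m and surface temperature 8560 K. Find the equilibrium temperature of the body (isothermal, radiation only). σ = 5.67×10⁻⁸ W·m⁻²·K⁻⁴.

The star's surface emits σT_*⁴; at distance d the flux is S = σT_*⁴(R_*/d)².
S = 5.67×10⁻⁸·(8560)⁴·(1.35×10⁹/9.48×10¹⁰)² = 61730 W/m².
For an isothermal sphere T⁴ = (1−a)S/(4σ) = 8.438×10¹⁰ K⁴.

T ≈ 539 K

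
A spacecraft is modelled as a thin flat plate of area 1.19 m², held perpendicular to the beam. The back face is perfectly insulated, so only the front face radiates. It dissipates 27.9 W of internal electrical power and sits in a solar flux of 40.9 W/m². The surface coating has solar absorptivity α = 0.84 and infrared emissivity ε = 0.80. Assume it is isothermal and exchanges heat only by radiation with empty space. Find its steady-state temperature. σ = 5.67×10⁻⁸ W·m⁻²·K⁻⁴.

T ≈ 189 K

At steady state, absorbed solar power + internal power = radiated power.
Absorbed: α·S·A_cross = 0.84·40.9·1.190 = 40.88 W (cross-section A).
Total input = 40.88 + 27.9 = 68.78 W.
Radiated: εσ·A_surf·T⁴ with A_surf = A = 1.190 m².
T⁴ = 68.78/(0.80·5.67×10⁻⁸·1.190) = 1.274×10⁹ K⁴.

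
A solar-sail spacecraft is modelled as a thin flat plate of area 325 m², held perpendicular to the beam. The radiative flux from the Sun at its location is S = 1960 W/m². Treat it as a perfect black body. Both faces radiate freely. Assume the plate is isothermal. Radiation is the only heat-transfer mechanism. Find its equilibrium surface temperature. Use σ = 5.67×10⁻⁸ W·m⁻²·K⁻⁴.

At equilibrium, absorbed power = emitted power.
Absorbing cross-section = A = 325.0 m²; emitting surface = 2A = 650.0 m² (ratio 2).
S·A_cross = εσ·A_surf·T⁴  ⇒  T⁴ = S/(2σ).
T⁴ = 1.00·1960/(2·5.67×10⁻⁸) = 1.728×10¹⁰ K⁴.
T = (1.728×10¹⁰)^(1/4).

T ≈ 363 K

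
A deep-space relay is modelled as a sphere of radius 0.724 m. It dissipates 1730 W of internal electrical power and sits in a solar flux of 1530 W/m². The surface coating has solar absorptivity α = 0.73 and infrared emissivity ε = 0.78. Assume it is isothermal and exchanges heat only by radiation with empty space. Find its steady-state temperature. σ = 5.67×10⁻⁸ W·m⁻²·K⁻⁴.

T ≈ 333 K

At steady state, absorbed solar power + internal power = radiated power.
Absorbed: α·S·A_cross = 0.73·1530·1.647 = 1839 W (cross-section πr²).
Total input = 1839 + 1730 = 3569 W.
Radiated: εσ·A_surf·T⁴ with A_surf = 4πr² = 6.587 m².
T⁴ = 3569/(0.78·5.67×10⁻⁸·6.587) = 1.225×10¹⁰ K⁴.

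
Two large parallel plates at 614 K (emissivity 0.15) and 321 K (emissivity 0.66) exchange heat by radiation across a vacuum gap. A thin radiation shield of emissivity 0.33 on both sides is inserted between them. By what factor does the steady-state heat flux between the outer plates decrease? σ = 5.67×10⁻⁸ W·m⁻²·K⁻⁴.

factor ≈ 1.70

Without shield: q₀ = σΔ(T⁴)/(1/ε₁+1/ε₂−1) with denominator 7.182.
With shield the two gaps are in series; the resistances add: (1/ε₁+1/ε_s−1)+(1/ε_s+1/ε₂−1) = 8.697+3.545 = 12.24.
Heat-flux ratio q₀/q = 12.24/7.182.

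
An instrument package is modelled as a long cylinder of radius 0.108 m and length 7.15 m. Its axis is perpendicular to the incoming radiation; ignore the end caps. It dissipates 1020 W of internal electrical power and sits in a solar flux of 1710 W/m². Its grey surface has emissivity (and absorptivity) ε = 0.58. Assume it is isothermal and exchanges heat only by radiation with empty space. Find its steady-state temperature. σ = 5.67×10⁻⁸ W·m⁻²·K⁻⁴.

T ≈ 356 K

At steady state, absorbed solar power + internal power = radiated power.
Absorbed: α·S·A_cross = 0.58·1710·1.544 = 1532 W (cross-section 2rL).
Total input = 1532 + 1020 = 2552 W.
Radiated: εσ·A_surf·T⁴ with A_surf = 2πrL = 4.852 m².
T⁴ = 2552/(0.58·5.67×10⁻⁸·4.852) = 1.599×10¹⁰ K⁴.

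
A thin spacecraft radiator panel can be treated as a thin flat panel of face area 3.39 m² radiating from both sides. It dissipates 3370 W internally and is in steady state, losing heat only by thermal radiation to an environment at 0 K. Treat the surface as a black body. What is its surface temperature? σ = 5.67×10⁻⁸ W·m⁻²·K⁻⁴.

T ≈ 306 K

Steady state: internal power = radiated power, P = εσA T⁴.
Radiating area A = 2·3.39 = 6.780 m².
T⁴ = P/(εσA) = 3370/(1.0·5.67×10⁻⁸·6.780) = 8.766×10⁹ K⁴.
T = (8.766×10⁹)^(1/4).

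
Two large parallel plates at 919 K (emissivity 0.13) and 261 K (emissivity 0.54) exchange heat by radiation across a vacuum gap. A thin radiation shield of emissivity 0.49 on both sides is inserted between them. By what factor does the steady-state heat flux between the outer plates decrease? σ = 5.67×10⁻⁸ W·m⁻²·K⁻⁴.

factor ≈ 1.36

Without shield: q₀ = σΔ(T⁴)/(1/ε₁+1/ε₂−1) with denominator 8.544.
With shield the two gaps are in series; the resistances add: (1/ε₁+1/ε_s−1)+(1/ε_s+1/ε₂−1) = 8.733+2.893 = 11.63.
Heat-flux ratio q₀/q = 11.63/8.544.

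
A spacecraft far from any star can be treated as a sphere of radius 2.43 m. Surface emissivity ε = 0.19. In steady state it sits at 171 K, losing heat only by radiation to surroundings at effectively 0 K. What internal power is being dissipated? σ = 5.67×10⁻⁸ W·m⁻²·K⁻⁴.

Steady state: P = εσA T⁴.
A = 4πr² = 74.20 m²; T⁴ = (171)⁴ = 8.550×10⁸ K⁴.
P = 0.19 × 5.67×10⁻⁸ × 74.20 × 8.550×10⁸.

P ≈ 684 W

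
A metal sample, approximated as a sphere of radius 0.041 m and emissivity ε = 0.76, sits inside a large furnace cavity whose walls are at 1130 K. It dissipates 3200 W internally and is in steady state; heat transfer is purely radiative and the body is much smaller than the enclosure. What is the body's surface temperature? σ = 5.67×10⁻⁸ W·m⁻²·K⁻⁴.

T ≈ 1510 K

For a small grey body in a large enclosure, net radiated power = εσA(T⁴ − T_w⁴).
Steady state: P = εσA(T⁴ − T_w⁴) with A = 4πr² = 0.02112 m².
T⁴ = P/(εσA) + T_w⁴ = 3200/(0.76·5.67×10⁻⁸·0.02112) + (1130)⁴
    = 3.515×10¹² + 1.630×10¹² = 5.146×10¹² K⁴.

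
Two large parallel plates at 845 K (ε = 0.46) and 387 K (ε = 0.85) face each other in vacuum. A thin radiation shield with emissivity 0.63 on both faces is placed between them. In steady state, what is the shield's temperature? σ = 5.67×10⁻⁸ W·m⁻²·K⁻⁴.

T_s ≈ 679 K

In steady state the net flux on the hot side equals that on the cold side.
σ(T₁⁴−T_s⁴)/D₁ = σ(T_s⁴−T₂⁴)/D₂, with D₁ = 1/ε₁+1/ε_s−1 = 2.761, D₂ = 1/ε_s+1/ε₂−1 = 1.764.
Solve for T_s⁴: T_s⁴ = (D₂·T₁⁴ + D₁·T₂⁴)/(D₁+D₂) = 2.124×10¹¹ K⁴.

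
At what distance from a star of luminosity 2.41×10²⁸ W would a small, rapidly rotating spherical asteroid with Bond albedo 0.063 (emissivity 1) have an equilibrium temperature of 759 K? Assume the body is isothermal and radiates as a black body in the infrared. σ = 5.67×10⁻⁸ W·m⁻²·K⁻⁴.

For an isothermal black-emitting sphere, (1−a)S·πr² = σ·4πr²·T⁴ ⇒ S = 4σT⁴/(1−a).
S = 4·5.67×10⁻⁸·(759)⁴/0.937 = 80330 W/m².
Flux falls as S = L/(4πd²), so d = √(L/(4πS)) = √(2.41×10²⁸/(4π·80330)).

d ≈ 1.55×10¹¹ m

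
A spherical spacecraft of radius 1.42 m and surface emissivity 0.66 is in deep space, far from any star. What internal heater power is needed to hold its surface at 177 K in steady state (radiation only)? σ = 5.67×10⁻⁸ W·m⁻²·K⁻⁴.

P = εσ·4πr²·T⁴.
4πr² = 25.34 m²; T⁴ = 9.815×10⁸ K⁴.
P = 0.66·5.67×10⁻⁸·25.34·9.815×10⁸.

P ≈ 931 W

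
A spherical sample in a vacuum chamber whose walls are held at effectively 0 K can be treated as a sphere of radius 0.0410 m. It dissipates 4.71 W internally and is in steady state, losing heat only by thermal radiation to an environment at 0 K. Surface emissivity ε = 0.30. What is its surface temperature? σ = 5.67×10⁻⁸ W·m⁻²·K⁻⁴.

Steady state: internal power = radiated power, P = εσA T⁴.
Radiating area A = 4πr² = 0.02112 m².
T⁴ = P/(εσA) = 4.71/(0.30·5.67×10⁻⁸·0.02112) = 1.311×10¹⁰ K⁴.
T = (1.311×10¹⁰)^(1/4).

T ≈ 338 K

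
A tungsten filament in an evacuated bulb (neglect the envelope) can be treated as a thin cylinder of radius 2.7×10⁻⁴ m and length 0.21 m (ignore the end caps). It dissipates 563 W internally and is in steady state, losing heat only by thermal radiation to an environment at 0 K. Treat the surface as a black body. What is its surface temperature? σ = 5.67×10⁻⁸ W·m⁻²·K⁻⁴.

Steady state: internal power = radiated power, P = εσA T⁴.
Radiating area A = 2πrL = 3.563×10⁻⁴ m².
T⁴ = P/(εσA) = 563/(1.0·5.67×10⁻⁸·3.563×10⁻⁴) = 2.787×10¹³ K⁴.
T = (2.787×10¹³)^(1/4).

T ≈ 2300 K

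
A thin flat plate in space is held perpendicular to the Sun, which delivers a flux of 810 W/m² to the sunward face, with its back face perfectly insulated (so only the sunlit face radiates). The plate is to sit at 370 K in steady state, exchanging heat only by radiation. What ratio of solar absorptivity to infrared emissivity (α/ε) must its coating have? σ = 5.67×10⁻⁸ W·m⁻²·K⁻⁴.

Balance: αS·A = εσ·1A·T⁴ ⇒ α/ε = σT⁴/S.
α/ε = 5.67×10⁻⁸·(370)⁴/810 = 5.67×10⁻⁸·1.874×10¹⁰/810.

α/ε ≈ 1.31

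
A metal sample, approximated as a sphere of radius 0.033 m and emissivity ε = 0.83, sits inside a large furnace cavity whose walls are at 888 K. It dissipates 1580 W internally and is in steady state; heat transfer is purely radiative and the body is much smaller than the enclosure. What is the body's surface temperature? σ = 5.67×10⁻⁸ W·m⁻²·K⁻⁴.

For a small grey body in a large enclosure, net radiated power = εσA(T⁴ − T_w⁴).
Steady state: P = εσA(T⁴ − T_w⁴) with A = 4πr² = 0.01368 m².
T⁴ = P/(εσA) + T_w⁴ = 1580/(0.83·5.67×10⁻⁸·0.01368) + (888)⁴
    = 2.453×10¹² + 6.218×10¹¹ = 3.075×10¹² K⁴.

T ≈ 1320 K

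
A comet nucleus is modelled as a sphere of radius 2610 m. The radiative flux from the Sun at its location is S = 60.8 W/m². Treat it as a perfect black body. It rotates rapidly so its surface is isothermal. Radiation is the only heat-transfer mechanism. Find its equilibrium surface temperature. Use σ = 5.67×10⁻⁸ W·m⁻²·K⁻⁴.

T ≈ 128 K

At equilibrium, absorbed power = emitted power.
Absorbing cross-section = πr² = 2.140×10⁷ m²; emitting surface = 4πr² = 8.560×10⁷ m² (ratio 4).
S·A_cross = εσ·A_surf·T⁴  ⇒  T⁴ = S/(4σ).
T⁴ = 1.00·60.8/(4·5.67×10⁻⁸) = 2.681×10⁸ K⁴.
T = (2.681×10⁸)^(1/4).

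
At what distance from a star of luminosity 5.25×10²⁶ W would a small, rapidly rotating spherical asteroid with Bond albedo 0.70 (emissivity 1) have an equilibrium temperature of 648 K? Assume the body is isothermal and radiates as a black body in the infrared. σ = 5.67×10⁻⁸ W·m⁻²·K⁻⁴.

For an isothermal black-emitting sphere, (1−a)S·πr² = σ·4πr²·T⁴ ⇒ S = 4σT⁴/(1−a).
S = 4·5.67×10⁻⁸·(648)⁴/0.300 = 1.333×10⁵ W/m².
Flux falls as S = L/(4πd²), so d = √(L/(4πS)) = √(5.25×10²⁶/(4π·1.333×10⁵)).

d ≈ 1.77×10¹⁰ m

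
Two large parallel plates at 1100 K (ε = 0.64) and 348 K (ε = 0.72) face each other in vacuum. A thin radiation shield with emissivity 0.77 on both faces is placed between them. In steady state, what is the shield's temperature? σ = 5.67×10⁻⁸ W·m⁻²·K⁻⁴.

T_s ≈ 916 K

In steady state the net flux on the hot side equals that on the cold side.
σ(T₁⁴−T_s⁴)/D₁ = σ(T_s⁴−T₂⁴)/D₂, with D₁ = 1/ε₁+1/ε_s−1 = 1.861, D₂ = 1/ε_s+1/ε₂−1 = 1.688.
Solve for T_s⁴: T_s⁴ = (D₂·T₁⁴ + D₁·T₂⁴)/(D₁+D₂) = 7.039×10¹¹ K⁴.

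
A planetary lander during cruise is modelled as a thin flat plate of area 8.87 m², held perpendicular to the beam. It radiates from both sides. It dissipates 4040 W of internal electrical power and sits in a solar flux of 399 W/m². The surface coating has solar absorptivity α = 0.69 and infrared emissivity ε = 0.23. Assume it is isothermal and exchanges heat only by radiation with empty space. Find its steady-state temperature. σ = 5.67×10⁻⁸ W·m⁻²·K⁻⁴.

At steady state, absorbed solar power + internal power = radiated power.
Absorbed: α·S·A_cross = 0.69·399·8.870 = 2442 W (cross-section A).
Total input = 2442 + 4040 = 6482 W.
Radiated: εσ·A_surf·T⁴ with A_surf = 2A = 17.74 m².
T⁴ = 6482/(0.23·5.67×10⁻⁸·17.74) = 2.802×10¹⁰ K⁴.

T ≈ 409 K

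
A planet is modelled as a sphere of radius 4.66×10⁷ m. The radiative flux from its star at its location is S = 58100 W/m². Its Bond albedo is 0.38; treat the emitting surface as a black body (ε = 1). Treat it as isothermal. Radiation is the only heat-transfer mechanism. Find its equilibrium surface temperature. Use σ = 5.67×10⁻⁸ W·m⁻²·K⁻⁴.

T ≈ 631 K

At equilibrium, absorbed power = emitted power.
Absorbing cross-section = πr² = 6.822×10¹⁵ m²; emitting surface = 4πr² = 2.729×10¹⁶ m² (ratio 4).
(1−a)S·A_cross = εσ·A_surf·T⁴  ⇒  T⁴ = (1−a)S/(4σ).
T⁴ = 0.620·58100/(4·5.67×10⁻⁸) = 1.588×10¹¹ K⁴.
T = (1.588×10¹¹)^(1/4).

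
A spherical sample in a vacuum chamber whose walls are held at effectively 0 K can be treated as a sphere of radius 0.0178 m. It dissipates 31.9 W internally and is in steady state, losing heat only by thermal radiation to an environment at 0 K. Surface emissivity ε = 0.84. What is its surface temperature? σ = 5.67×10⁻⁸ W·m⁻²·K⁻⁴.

Steady state: internal power = radiated power, P = εσA T⁴.
Radiating area A = 4πr² = 0.003982 m².
T⁴ = P/(εσA) = 31.9/(0.84·5.67×10⁻⁸·0.003982) = 1.682×10¹¹ K⁴.
T = (1.682×10¹¹)^(1/4).

T ≈ 640 K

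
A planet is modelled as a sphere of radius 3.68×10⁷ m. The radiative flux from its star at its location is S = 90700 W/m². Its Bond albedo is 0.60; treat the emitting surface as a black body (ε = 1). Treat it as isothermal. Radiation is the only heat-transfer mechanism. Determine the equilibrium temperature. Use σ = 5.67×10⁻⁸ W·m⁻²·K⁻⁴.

T ≈ 632 K

At equilibrium, absorbed power = emitted power.
Absorbing cross-section = πr² = 4.254×10¹⁵ m²; emitting surface = 4πr² = 1.702×10¹⁶ m² (ratio 4).
(1−a)S·A_cross = εσ·A_surf·T⁴  ⇒  T⁴ = (1−a)S/(4σ).
T⁴ = 0.400·90700/(4·5.67×10⁻⁸) = 1.600×10¹¹ K⁴.
T = (1.600×10¹¹)^(1/4).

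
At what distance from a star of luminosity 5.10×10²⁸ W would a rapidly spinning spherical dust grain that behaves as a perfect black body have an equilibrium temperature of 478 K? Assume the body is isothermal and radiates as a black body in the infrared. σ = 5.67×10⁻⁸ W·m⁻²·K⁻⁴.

d ≈ 5.85×10¹¹ m

For an isothermal black-emitting sphere, (1−a)S·πr² = σ·4πr²·T⁴ ⇒ S = 4σT⁴/(1−a).
S = 4·5.67×10⁻⁸·(478)⁴/1.00 = 11840 W/m².
Flux falls as S = L/(4πd²), so d = √(L/(4πS)) = √(5.10×10²⁸/(4π·11840)).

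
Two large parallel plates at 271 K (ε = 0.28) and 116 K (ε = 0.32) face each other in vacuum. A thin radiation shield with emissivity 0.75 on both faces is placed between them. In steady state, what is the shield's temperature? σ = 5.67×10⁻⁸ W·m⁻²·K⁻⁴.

T_s ≈ 226 K

In steady state the net flux on the hot side equals that on the cold side.
σ(T₁⁴−T_s⁴)/D₁ = σ(T_s⁴−T₂⁴)/D₂, with D₁ = 1/ε₁+1/ε_s−1 = 3.905, D₂ = 1/ε_s+1/ε₂−1 = 3.458.
Solve for T_s⁴: T_s⁴ = (D₂·T₁⁴ + D₁·T₂⁴)/(D₁+D₂) = 2.629×10⁹ K⁴.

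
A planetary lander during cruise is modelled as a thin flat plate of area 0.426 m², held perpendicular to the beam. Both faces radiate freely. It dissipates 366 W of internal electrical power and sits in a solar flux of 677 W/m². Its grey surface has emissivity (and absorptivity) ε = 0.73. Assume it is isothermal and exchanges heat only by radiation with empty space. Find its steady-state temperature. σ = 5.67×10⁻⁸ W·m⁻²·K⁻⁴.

At steady state, absorbed solar power + internal power = radiated power.
Absorbed: α·S·A_cross = 0.73·677·0.4260 = 210.5 W (cross-section A).
Total input = 210.5 + 366 = 576.5 W.
Radiated: εσ·A_surf·T⁴ with A_surf = 2A = 0.8520 m².
T⁴ = 576.5/(0.73·5.67×10⁻⁸·0.8520) = 1.635×10¹⁰ K⁴.

T ≈ 358 K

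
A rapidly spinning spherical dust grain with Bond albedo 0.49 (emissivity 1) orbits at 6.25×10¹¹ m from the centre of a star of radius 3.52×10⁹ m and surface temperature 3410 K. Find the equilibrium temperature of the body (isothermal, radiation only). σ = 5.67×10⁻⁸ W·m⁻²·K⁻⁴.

The star's surface emits σT_*⁴; at distance d the flux is S = σT_*⁴(R_*/d)².
S = 5.67×10⁻⁸·(3410)⁴·(3.52×10⁹/6.25×10¹¹)² = 243.2 W/m².
For an isothermal sphere T⁴ = (1−a)S/(4σ) = 5.468×10⁸ K⁴.

T ≈ 153 K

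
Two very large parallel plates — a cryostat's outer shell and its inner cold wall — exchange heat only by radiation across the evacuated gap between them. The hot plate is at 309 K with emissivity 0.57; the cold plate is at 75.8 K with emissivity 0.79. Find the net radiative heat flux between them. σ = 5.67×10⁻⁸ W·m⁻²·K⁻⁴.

q ≈ 255 W/m²

For two infinite grey parallel plates, q = σ(T₁⁴ − T₂⁴)/(1/ε₁ + 1/ε₂ − 1).
T₁⁴ − T₂⁴ = 9.117×10⁹ − 3.301×10⁷ = 9.084×10⁹ K⁴.
1/ε₁ + 1/ε₂ − 1 = 1.754 + 1.266 − 1 = 2.020.
q = 5.67×10⁻⁸ × 9.084×10⁹ / 2.020.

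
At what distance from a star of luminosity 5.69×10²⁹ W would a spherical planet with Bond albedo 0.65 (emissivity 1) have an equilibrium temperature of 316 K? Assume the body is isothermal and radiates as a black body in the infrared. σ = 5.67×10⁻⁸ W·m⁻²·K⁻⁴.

d ≈ 2.65×10¹² m

For an isothermal black-emitting sphere, (1−a)S·πr² = σ·4πr²·T⁴ ⇒ S = 4σT⁴/(1−a).
S = 4·5.67×10⁻⁸·(316)⁴/0.350 = 6461 W/m².
Flux falls as S = L/(4πd²), so d = √(L/(4πS)) = √(5.69×10²⁹/(4π·6461)).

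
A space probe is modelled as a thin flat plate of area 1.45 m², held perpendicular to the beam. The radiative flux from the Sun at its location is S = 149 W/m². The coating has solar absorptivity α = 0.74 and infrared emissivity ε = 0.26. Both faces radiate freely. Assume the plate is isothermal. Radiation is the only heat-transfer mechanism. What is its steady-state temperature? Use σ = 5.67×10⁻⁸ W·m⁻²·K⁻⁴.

At equilibrium, absorbed power = emitted power.
Absorbing cross-section = A = 1.450 m²; emitting surface = 2A = 2.900 m² (ratio 2).
αS·A_cross = εσ·A_surf·T⁴  ⇒  T⁴ = αS/(ε·2σ).
T⁴ = 0.740·149/(0.26·2·5.67×10⁻⁸) = 3.740×10⁹ K⁴.
T = (3.740×10⁹)^(1/4).

T ≈ 247 K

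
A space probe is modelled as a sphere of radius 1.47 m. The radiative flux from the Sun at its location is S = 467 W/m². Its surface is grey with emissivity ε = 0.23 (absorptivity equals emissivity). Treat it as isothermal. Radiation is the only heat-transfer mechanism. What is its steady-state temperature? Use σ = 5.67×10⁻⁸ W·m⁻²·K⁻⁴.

T ≈ 213 K

At equilibrium, absorbed power = emitted power.
Absorbing cross-section = πr² = 6.789 m²; emitting surface = 4πr² = 27.15 m² (ratio 4).
εS·A_cross = εσ·A_surf·T⁴  ⇒  T⁴ = S/(4σ)   (ε cancels).
T⁴ = 467/(4·5.67×10⁻⁸) = 2.059×10⁹ K⁴.
T = (2.059×10⁹)^(1/4).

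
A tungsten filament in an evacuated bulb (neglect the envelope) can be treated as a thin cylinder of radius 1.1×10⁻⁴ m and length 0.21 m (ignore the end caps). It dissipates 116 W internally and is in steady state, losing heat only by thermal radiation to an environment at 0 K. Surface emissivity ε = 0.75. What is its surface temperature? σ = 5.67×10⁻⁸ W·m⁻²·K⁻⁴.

T ≈ 2080 K

Steady state: internal power = radiated power, P = εσA T⁴.
Radiating area A = 2πrL = 1.451×10⁻⁴ m².
T⁴ = P/(εσA) = 116/(0.75·5.67×10⁻⁸·1.451×10⁻⁴) = 1.879×10¹³ K⁴.
T = (1.879×10¹³)^(1/4).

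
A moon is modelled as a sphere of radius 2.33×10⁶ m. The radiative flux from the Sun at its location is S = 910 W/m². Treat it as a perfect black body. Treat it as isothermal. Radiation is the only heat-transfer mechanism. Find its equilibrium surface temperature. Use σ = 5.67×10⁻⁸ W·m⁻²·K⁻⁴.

At equilibrium, absorbed power = emitted power.
Absorbing cross-section = πr² = 1.706×10¹³ m²; emitting surface = 4πr² = 6.822×10¹³ m² (ratio 4).
S·A_cross = εσ·A_surf·T⁴  ⇒  T⁴ = S/(4σ).
T⁴ = 1.00·910/(4·5.67×10⁻⁸) = 4.012×10⁹ K⁴.
T = (4.012×10⁹)^(1/4).

T ≈ 252 K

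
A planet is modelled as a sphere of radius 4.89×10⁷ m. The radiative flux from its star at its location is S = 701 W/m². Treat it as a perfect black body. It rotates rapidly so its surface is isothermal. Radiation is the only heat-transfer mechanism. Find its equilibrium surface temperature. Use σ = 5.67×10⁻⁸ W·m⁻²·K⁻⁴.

At equilibrium, absorbed power = emitted power.
Absorbing cross-section = πr² = 7.512×10¹⁵ m²; emitting surface = 4πr² = 3.005×10¹⁶ m² (ratio 4).
S·A_cross = εσ·A_surf·T⁴  ⇒  T⁴ = S/(4σ).
T⁴ = 1.00·701/(4·5.67×10⁻⁸) = 3.091×10⁹ K⁴.
T = (3.091×10⁹)^(1/4).

T ≈ 236 K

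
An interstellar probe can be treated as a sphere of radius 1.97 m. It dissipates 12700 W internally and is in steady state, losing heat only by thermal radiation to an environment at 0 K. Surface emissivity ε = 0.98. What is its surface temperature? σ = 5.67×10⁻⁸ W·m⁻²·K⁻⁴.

T ≈ 262 K

Steady state: internal power = radiated power, P = εσA T⁴.
Radiating area A = 4πr² = 48.77 m².
T⁴ = P/(εσA) = 12700/(0.98·5.67×10⁻⁸·48.77) = 4.687×10⁹ K⁴.
T = (4.687×10⁹)^(1/4).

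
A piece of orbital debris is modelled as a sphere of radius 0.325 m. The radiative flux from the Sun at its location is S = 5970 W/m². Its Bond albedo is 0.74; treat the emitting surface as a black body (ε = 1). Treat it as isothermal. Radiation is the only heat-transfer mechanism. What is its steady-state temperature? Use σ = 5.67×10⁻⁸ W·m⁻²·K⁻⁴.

At equilibrium, absorbed power = emitted power.
Absorbing cross-section = πr² = 0.3318 m²; emitting surface = 4πr² = 1.327 m² (ratio 4).
(1−a)S·A_cross = εσ·A_surf·T⁴  ⇒  T⁴ = (1−a)S/(4σ).
T⁴ = 0.260·5970/(4·5.67×10⁻⁸) = 6.844×10⁹ K⁴.
T = (6.844×10⁹)^(1/4).

T ≈ 288 K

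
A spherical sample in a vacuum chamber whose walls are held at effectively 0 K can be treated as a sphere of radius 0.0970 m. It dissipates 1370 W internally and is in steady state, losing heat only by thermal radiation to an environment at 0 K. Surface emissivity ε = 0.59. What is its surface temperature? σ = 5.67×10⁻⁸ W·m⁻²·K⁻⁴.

T ≈ 767 K

Steady state: internal power = radiated power, P = εσA T⁴.
Radiating area A = 4πr² = 0.1182 m².
T⁴ = P/(εσA) = 1370/(0.59·5.67×10⁻⁸·0.1182) = 3.464×10¹¹ K⁴.
T = (3.464×10¹¹)^(1/4).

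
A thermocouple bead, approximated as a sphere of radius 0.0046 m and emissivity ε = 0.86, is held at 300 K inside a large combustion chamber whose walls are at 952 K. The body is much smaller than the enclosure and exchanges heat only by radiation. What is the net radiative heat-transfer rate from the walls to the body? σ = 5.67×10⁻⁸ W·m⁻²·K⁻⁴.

P_net ≈ 10.5 W

For a small grey body in a large enclosure: P_net = εσA(T_body⁴ − T_wall⁴).
A = 4πr² = 2.659×10⁻⁴ m²; T_body⁴ − T_wall⁴ = 8.100×10⁹ − 8.214×10¹¹ = -8.133×10¹¹ K⁴.
|P_net| = 0.86·5.67×10⁻⁸·2.659×10⁻⁴·8.133×10¹¹.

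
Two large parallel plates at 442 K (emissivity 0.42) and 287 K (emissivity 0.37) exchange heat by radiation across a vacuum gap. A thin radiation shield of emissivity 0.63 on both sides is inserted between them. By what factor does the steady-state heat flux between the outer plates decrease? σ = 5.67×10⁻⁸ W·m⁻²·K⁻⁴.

factor ≈ 1.53

Without shield: q₀ = σΔ(T⁴)/(1/ε₁+1/ε₂−1) with denominator 4.084.
With shield the two gaps are in series; the resistances add: (1/ε₁+1/ε_s−1)+(1/ε_s+1/ε₂−1) = 2.968+3.290 = 6.258.
Heat-flux ratio q₀/q = 6.258/4.084.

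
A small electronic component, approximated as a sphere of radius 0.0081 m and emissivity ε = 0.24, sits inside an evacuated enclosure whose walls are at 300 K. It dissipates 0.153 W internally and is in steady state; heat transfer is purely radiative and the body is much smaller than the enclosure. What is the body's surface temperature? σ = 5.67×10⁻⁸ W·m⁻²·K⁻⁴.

T ≈ 384 K

For a small grey body in a large enclosure, net radiated power = εσA(T⁴ − T_w⁴).
Steady state: P = εσA(T⁴ − T_w⁴) with A = 4πr² = 8.245×10⁻⁴ m².
T⁴ = P/(εσA) + T_w⁴ = 0.153/(0.24·5.67×10⁻⁸·8.245×10⁻⁴) + (300)⁴
    = 1.364×10¹⁰ + 8.100×10⁹ = 2.174×10¹⁰ K⁴.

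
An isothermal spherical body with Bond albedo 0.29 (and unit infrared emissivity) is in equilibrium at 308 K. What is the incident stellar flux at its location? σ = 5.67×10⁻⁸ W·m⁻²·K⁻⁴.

(1−a)S·πr² = σ·4πr²·T⁴ ⇒ S = 4σT⁴/(1−a).
S = 4·5.67×10⁻⁸·8.999×10⁹/0.710.

S ≈ 2870 W/m²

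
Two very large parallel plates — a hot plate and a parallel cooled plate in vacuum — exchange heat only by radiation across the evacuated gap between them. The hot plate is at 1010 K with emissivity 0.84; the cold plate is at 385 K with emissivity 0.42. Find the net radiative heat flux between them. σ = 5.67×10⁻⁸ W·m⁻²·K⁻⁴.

For two infinite grey parallel plates, q = σ(T₁⁴ − T₂⁴)/(1/ε₁ + 1/ε₂ − 1).
T₁⁴ − T₂⁴ = 1.041×10¹² − 2.197×10¹⁰ = 1.019×10¹² K⁴.
1/ε₁ + 1/ε₂ − 1 = 1.190 + 2.381 − 1 = 2.571.
q = 5.67×10⁻⁸ × 1.019×10¹² / 2.571.

q ≈ 22500 W/m²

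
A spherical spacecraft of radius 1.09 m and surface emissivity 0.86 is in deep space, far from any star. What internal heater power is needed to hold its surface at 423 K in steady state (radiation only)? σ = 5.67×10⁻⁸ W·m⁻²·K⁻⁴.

P ≈ 23300 W

P = εσ·4πr²·T⁴.
4πr² = 14.93 m²; T⁴ = 3.202×10¹⁰ K⁴.
P = 0.86·5.67×10⁻⁸·14.93·3.202×10¹⁰.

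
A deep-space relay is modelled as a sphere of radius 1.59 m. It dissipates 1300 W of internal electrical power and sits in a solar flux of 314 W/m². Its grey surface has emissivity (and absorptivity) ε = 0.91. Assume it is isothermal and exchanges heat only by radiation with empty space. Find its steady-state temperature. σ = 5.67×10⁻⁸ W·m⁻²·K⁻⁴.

T ≈ 216 K

At steady state, absorbed solar power + internal power = radiated power.
Absorbed: α·S·A_cross = 0.91·314·7.942 = 2269 W (cross-section πr²).
Total input = 2269 + 1300 = 3569 W.
Radiated: εσ·A_surf·T⁴ with A_surf = 4πr² = 31.77 m².
T⁴ = 3569/(0.91·5.67×10⁻⁸·31.77) = 2.178×10⁹ K⁴.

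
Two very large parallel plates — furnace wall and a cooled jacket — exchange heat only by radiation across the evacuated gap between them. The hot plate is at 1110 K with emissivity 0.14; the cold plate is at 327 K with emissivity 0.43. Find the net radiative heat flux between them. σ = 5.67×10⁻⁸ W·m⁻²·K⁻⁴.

q ≈ 10100 W/m²

For two infinite grey parallel plates, q = σ(T₁⁴ − T₂⁴)/(1/ε₁ + 1/ε₂ − 1).
T₁⁴ − T₂⁴ = 1.518×10¹² − 1.143×10¹⁰ = 1.507×10¹² K⁴.
1/ε₁ + 1/ε₂ − 1 = 7.143 + 2.326 − 1 = 8.468.
q = 5.67×10⁻⁸ × 1.507×10¹² / 8.468.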